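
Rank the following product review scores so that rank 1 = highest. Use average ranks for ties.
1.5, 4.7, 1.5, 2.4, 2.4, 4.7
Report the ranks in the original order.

Sorted (descending): 4.7, 4.7, 2.4, 2.4, 1.5, 1.5
The 2 values of 4.7 occupy positions 1–2 → average rank (1+2)/2 = 1.5.
The 2 values of 2.4 occupy positions 3–4 → average rank (3+4)/2 = 3.5.
The 2 values of 1.5 occupy positions 5–6 → average rank (5+6)/2 = 5.5.

5.5, 1.5, 5.5, 3.5, 3.5, 1.5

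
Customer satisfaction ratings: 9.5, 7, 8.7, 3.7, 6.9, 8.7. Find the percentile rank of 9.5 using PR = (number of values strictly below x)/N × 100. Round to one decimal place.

N = 6.
Strictly below 9.5: 5. Equal to 9.5: 1.
PR = 5/6 × 100 = 83.3

83.3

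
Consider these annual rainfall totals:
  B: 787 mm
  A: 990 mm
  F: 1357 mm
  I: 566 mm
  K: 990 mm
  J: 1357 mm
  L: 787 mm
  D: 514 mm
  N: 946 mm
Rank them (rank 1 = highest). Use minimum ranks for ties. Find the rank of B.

Sorted (descending): 1357, 1357, 990, 990, 946, 787, 787, 566, 514
The 2 values of 1357 occupy positions 1–2 → each gets rank 1.
The 2 values of 990 occupy positions 3–4 → each gets rank 3.
The 2 values of 787 occupy positions 6–7 → each gets rank 6.
B has value 787 mm → rank 6.

6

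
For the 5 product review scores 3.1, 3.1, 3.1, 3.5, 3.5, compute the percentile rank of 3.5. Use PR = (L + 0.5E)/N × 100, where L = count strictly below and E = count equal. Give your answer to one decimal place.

80.0

N = 5.
Strictly below 3.5: 3. Equal to 3.5: 2.
PR = (3 + 0.5·2)/5 × 100 = 80.0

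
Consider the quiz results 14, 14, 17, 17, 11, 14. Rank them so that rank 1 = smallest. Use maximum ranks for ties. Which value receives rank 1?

Sorted (ascending): 11, 14, 14, 14, 17, 17
The 3 values of 14 occupy positions 2–4 → each gets rank 4.
The 2 values of 17 occupy positions 5–6 → each gets rank 6.
Rank 1 → value 11.

11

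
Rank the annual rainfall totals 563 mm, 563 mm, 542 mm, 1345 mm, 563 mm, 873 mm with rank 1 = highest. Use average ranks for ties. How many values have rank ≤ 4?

Sorted (descending): 1345, 873, 563, 563, 563, 542
The 3 values of 563 occupy positions 3–5 → average rank 4.
Ranks ≤ 4: {1, 2, 4, 4, 4} → 5 values.

5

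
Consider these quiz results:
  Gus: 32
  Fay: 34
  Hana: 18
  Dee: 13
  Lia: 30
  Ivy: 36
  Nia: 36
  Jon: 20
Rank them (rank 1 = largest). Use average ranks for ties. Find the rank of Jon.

6

Sorted (descending): 36, 36, 34, 32, 30, 20, 18, 13
The 2 values of 36 occupy positions 1–2 → average rank (1+2)/2 = 1.5.
Jon has value 20 → rank 6.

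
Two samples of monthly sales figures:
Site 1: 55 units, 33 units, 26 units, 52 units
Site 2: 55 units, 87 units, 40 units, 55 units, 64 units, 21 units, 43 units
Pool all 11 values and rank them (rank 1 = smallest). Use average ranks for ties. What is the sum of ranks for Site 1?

Sorted (ascending): 21, 26, 33, 40, 43, 52, 55, 55, 55, 64, 87
The 3 values of 55 occupy positions 7–9 → average rank 8.
Site 1 values → pooled ranks: 55→8, 33→3, 26→2, 52→6
Rank sum = 8 + 3 + 2 + 6 = 19

19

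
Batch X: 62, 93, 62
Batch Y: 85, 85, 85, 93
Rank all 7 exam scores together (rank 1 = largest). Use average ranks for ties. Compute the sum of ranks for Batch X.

14.5

Sorted (descending): 93, 93, 85, 85, 85, 62, 62
The 2 values of 93 occupy positions 1–2 → average rank (1+2)/2 = 1.5.
The 3 values of 85 occupy positions 3–5 → average rank 4.
The 2 values of 62 occupy positions 6–7 → average rank (6+7)/2 = 6.5.
Batch X values → pooled ranks: 62→6.5, 93→1.5, 62→6.5
Rank sum = 6.5 + 1.5 + 6.5 = 14.5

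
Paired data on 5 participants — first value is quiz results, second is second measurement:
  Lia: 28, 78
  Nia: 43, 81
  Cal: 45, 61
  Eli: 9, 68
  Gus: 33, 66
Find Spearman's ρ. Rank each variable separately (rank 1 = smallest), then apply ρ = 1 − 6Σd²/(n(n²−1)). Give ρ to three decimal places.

Ranks of variable 1: 2, 4, 5, 1, 3
Ranks of variable 2: 4, 5, 1, 3, 2
d = r₁ − r₂: -2, -1, 4, -2, 1
d²: 4, 1, 16, 4, 1; Σd² = 26
ρ = 1 − 6·26/(5·24) = 1 − 156/120 = -0.300

-0.300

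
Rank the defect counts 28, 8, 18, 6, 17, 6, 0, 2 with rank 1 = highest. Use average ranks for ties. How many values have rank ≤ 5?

4

Sorted (descending): 28, 18, 17, 8, 6, 6, 2, 0
The 2 values of 6 occupy positions 5–6 → average rank (5+6)/2 = 5.5.
Ranks ≤ 5: {1, 2, 3, 4} → 4 values.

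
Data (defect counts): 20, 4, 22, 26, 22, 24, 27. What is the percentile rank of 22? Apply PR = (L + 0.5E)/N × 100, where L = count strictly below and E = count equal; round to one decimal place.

N = 7.
Strictly below 22: 2. Equal to 22: 2.
PR = (2 + 0.5·2)/7 × 100 = 42.9

42.9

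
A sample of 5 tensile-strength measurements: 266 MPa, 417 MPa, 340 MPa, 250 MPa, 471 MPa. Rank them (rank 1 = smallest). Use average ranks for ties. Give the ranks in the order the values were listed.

2, 4, 3, 1, 5

Sorted (ascending): 250, 266, 340, 417, 471
No ties — each value takes its position as its rank.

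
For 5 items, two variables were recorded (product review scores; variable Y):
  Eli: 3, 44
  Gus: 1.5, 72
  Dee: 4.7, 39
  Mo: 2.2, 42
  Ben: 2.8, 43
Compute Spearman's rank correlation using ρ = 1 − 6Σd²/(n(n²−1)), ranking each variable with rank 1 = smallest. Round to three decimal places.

-0.600

Ranks of variable 1: 4, 1, 5, 2, 3
Ranks of variable 2: 4, 5, 1, 2, 3
d = r₁ − r₂: 0, -4, 4, 0, 0
d²: 0, 16, 16, 0, 0; Σd² = 32
ρ = 1 − 6·32/(5·24) = 1 − 192/120 = -0.600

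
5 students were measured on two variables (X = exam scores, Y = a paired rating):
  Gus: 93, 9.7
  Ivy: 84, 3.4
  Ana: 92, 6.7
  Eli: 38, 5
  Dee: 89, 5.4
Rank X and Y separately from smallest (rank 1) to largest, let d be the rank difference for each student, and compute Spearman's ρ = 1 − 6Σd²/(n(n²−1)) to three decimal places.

0.900

Ranks of variable 1: 5, 2, 4, 1, 3
Ranks of variable 2: 5, 1, 4, 2, 3
d = r₁ − r₂: 0, 1, 0, -1, 0
d²: 0, 1, 0, 1, 0; Σd² = 2
ρ = 1 − 6·2/(5·24) = 1 − 12/120 = 0.900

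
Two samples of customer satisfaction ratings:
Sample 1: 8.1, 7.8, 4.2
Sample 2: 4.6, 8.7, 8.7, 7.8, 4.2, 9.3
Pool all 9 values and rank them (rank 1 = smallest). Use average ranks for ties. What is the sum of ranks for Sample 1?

Sorted (ascending): 4.2, 4.2, 4.6, 7.8, 7.8, 8.1, 8.7, 8.7, 9.3
The 2 values of 4.2 occupy positions 1–2 → average rank (1+2)/2 = 1.5.
The 2 values of 7.8 occupy positions 4–5 → average rank (4+5)/2 = 4.5.
The 2 values of 8.7 occupy positions 7–8 → average rank (7+8)/2 = 7.5.
Sample 1 values → pooled ranks: 8.1→6, 7.8→4.5, 4.2→1.5
Rank sum = 6 + 4.5 + 1.5 = 12

12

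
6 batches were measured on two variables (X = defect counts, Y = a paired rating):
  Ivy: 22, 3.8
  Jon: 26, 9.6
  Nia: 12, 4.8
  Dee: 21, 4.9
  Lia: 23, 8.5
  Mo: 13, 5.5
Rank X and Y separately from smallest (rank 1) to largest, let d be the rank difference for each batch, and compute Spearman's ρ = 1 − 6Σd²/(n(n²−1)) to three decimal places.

0.600

Ranks of variable 1: 4, 6, 1, 3, 5, 2
Ranks of variable 2: 1, 6, 2, 3, 5, 4
d = r₁ − r₂: 3, 0, -1, 0, 0, -2
d²: 9, 0, 1, 0, 0, 4; Σd² = 14
ρ = 1 − 6·14/(6·35) = 1 − 84/210 = 0.600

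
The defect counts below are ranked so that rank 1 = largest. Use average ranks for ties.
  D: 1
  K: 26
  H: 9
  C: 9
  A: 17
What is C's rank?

3.5

Sorted (descending): 26, 17, 9, 9, 1
The 2 values of 9 occupy positions 3–4 → average rank (3+4)/2 = 3.5.
C has value 9 → rank 3.5.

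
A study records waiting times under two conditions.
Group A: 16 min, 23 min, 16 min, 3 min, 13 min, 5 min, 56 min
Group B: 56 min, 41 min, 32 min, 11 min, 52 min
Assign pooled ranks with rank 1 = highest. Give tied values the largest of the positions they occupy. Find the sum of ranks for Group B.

Sorted (descending): 56, 56, 52, 41, 32, 23, 16, 16, 13, 11, 5, 3
The 2 values of 56 occupy positions 1–2 → each gets rank 2.
The 2 values of 16 occupy positions 7–8 → each gets rank 8.
Group B values → pooled ranks: 56→2, 41→4, 32→5, 11→10, 52→3
Rank sum = 2 + 4 + 5 + 10 + 3 = 24

24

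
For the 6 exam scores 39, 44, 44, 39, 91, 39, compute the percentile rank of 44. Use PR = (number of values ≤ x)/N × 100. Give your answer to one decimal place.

N = 6.
Strictly below 44: 3. Equal to 44: 2.
PR = 5/6 × 100 = 83.3

83.3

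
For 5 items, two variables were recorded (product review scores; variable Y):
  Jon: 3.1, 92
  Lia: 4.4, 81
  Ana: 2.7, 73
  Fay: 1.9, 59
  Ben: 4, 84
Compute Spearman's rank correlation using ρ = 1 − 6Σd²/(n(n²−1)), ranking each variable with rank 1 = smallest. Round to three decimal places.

0.600

Ranks of variable 1: 3, 5, 2, 1, 4
Ranks of variable 2: 5, 3, 2, 1, 4
d = r₁ − r₂: -2, 2, 0, 0, 0
d²: 4, 4, 0, 0, 0; Σd² = 8
ρ = 1 − 6·8/(5·24) = 1 − 48/120 = 0.600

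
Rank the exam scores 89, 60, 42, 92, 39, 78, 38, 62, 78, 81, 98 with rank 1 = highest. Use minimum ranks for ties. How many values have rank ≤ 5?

6

Sorted (descending): 98, 92, 89, 81, 78, 78, 62, 60, 42, 39, 38
The 2 values of 78 occupy positions 5–6 → each gets rank 5.
Ranks ≤ 5: {1, 2, 3, 4, 5, 5} → 6 values.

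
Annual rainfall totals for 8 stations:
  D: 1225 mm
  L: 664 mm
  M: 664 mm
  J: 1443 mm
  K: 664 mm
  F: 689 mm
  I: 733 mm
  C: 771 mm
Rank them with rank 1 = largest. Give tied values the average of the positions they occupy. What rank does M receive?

7

Sorted (descending): 1443, 1225, 771, 733, 689, 664, 664, 664
The 3 values of 664 occupy positions 6–8 → average rank 7.
M has value 664 mm → rank 7.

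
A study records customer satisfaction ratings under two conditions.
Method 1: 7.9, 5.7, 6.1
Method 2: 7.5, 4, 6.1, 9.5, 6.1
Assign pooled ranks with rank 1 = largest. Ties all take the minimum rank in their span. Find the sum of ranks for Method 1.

Sorted (descending): 9.5, 7.9, 7.5, 6.1, 6.1, 6.1, 5.7, 4
The 3 values of 6.1 occupy positions 4–6 → each gets rank 4.
Method 1 values → pooled ranks: 7.9→2, 5.7→7, 6.1→4
Rank sum = 2 + 7 + 4 = 13

13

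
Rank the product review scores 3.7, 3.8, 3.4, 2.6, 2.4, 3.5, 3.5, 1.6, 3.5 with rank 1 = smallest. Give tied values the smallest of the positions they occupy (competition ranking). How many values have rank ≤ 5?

Sorted (ascending): 1.6, 2.4, 2.6, 3.4, 3.5, 3.5, 3.5, 3.7, 3.8
The 3 values of 3.5 occupy positions 5–7 → each gets rank 5.
Ranks ≤ 5: {1, 2, 3, 4, 5, 5, 5} → 7 values.

7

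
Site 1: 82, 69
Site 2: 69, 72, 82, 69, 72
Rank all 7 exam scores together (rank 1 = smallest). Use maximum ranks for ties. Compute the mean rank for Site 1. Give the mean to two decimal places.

5.00

Sorted (ascending): 69, 69, 69, 72, 72, 82, 82
The 3 values of 69 occupy positions 1–3 → each gets rank 3.
The 2 values of 72 occupy positions 4–5 → each gets rank 5.
The 2 values of 82 occupy positions 6–7 → each gets rank 7.
Site 1 values → pooled ranks: 82→7, 69→3
Mean rank = (7 + 3) / 2 = 5.00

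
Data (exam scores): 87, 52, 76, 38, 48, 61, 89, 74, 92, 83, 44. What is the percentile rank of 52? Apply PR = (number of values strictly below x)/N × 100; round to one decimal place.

N = 11.
Strictly below 52: 3. Equal to 52: 1.
PR = 3/11 × 100 = 27.3

27.3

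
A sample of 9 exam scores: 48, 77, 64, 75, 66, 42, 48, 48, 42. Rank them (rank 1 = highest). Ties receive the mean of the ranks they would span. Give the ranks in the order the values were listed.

Sorted (descending): 77, 75, 66, 64, 48, 48, 48, 42, 42
The 3 values of 48 occupy positions 5–7 → average rank 6.
The 2 values of 42 occupy positions 8–9 → average rank (8+9)/2 = 8.5.

6, 1, 4, 2, 3, 8.5, 6, 6, 8.5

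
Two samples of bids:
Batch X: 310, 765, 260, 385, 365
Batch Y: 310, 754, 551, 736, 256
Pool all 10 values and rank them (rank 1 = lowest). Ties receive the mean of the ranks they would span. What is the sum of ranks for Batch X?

Sorted (ascending): 256, 260, 310, 310, 365, 385, 551, 736, 754, 765
The 2 values of 310 occupy positions 3–4 → average rank (3+4)/2 = 3.5.
Batch X values → pooled ranks: 310→3.5, 765→10, 260→2, 385→6, 365→5
Rank sum = 3.5 + 10 + 2 + 6 + 5 = 26.5

26.5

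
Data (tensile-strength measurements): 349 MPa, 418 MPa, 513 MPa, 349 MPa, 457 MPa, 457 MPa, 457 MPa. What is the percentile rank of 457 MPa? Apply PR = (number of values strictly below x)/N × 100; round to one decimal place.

N = 7.
Strictly below 457: 3. Equal to 457: 3.
PR = 3/7 × 100 = 42.9

42.9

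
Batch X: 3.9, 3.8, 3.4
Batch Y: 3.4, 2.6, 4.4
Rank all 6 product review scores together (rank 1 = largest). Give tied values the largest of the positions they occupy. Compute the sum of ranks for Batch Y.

12

Sorted (descending): 4.4, 3.9, 3.8, 3.4, 3.4, 2.6
The 2 values of 3.4 occupy positions 4–5 → each gets rank 5.
Batch Y values → pooled ranks: 3.4→5, 2.6→6, 4.4→1
Rank sum = 5 + 6 + 1 = 12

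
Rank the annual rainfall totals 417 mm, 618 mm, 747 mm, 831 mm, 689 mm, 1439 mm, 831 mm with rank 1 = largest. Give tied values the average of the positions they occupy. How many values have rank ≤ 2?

Sorted (descending): 1439, 831, 831, 747, 689, 618, 417
The 2 values of 831 occupy positions 2–3 → average rank (2+3)/2 = 2.5.
Ranks ≤ 2: {1} → 1 value.

1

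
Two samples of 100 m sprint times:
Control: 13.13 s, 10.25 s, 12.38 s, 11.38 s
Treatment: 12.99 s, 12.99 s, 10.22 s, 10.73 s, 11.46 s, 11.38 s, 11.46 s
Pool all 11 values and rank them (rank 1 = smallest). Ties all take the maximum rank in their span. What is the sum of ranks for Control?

Sorted (ascending): 10.22, 10.25, 10.73, 11.38, 11.38, 11.46, 11.46, 12.38, 12.99, 12.99, 13.13
The 2 values of 11.38 occupy positions 4–5 → each gets rank 5.
The 2 values of 11.46 occupy positions 6–7 → each gets rank 7.
The 2 values of 12.99 occupy positions 9–10 → each gets rank 10.
Control values → pooled ranks: 13.13→11, 10.25→2, 12.38→8, 11.38→5
Rank sum = 11 + 2 + 8 + 5 = 26

26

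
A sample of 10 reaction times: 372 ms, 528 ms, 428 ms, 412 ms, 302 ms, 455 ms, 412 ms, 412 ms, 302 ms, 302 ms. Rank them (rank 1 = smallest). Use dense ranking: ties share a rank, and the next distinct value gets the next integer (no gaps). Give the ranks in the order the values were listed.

2, 6, 4, 3, 1, 5, 3, 3, 1, 1

Sorted (ascending): 302, 302, 302, 372, 412, 412, 412, 428, 455, 528
The 3 values of 302 share dense rank 1.
The 3 values of 412 share dense rank 3.
Remaining distinct values take the next consecutive integers.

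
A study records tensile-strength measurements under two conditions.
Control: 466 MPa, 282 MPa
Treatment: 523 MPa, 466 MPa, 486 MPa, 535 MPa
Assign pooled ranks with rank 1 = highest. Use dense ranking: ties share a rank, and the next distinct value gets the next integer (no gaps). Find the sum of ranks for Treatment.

10

Sorted (descending): 535, 523, 486, 466, 466, 282
The 2 values of 466 share dense rank 4.
Remaining distinct values take the next consecutive integers.
Treatment values → pooled ranks: 523→2, 466→4, 486→3, 535→1
Rank sum = 2 + 4 + 3 + 1 = 10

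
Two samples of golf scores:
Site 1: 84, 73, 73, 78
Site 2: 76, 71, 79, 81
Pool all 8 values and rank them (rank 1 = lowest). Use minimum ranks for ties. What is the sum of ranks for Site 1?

Sorted (ascending): 71, 73, 73, 76, 78, 79, 81, 84
The 2 values of 73 occupy positions 2–3 → each gets rank 2.
Site 1 values → pooled ranks: 84→8, 73→2, 73→2, 78→5
Rank sum = 8 + 2 + 2 + 5 = 17

17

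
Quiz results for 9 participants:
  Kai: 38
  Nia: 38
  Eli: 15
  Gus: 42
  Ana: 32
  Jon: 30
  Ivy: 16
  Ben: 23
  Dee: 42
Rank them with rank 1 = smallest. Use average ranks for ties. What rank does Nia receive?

6.5

Sorted (ascending): 15, 16, 23, 30, 32, 38, 38, 42, 42
The 2 values of 38 occupy positions 6–7 → average rank (6+7)/2 = 6.5.
The 2 values of 42 occupy positions 8–9 → average rank (8+9)/2 = 8.5.
Nia has value 38 → rank 6.5.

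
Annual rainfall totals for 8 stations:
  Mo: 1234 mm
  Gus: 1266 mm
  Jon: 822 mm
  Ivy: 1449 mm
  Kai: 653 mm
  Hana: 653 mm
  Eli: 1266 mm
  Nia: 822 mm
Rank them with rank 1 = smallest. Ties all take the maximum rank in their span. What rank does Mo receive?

5

Sorted (ascending): 653, 653, 822, 822, 1234, 1266, 1266, 1449
The 2 values of 653 occupy positions 1–2 → each gets rank 2.
The 2 values of 822 occupy positions 3–4 → each gets rank 4.
The 2 values of 1266 occupy positions 6–7 → each gets rank 7.
Mo has value 1234 mm → rank 5.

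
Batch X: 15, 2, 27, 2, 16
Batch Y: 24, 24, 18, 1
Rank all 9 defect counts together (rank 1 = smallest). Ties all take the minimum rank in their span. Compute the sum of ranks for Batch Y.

Sorted (ascending): 1, 2, 2, 15, 16, 18, 24, 24, 27
The 2 values of 2 occupy positions 2–3 → each gets rank 2.
The 2 values of 24 occupy positions 7–8 → each gets rank 7.
Batch Y values → pooled ranks: 24→7, 24→7, 18→6, 1→1
Rank sum = 7 + 7 + 6 + 1 = 21

21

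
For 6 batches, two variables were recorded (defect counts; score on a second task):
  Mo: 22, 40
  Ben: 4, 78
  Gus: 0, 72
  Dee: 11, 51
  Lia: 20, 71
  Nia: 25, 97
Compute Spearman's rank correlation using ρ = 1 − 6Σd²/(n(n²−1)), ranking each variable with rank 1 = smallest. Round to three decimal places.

Ranks of variable 1: 5, 2, 1, 3, 4, 6
Ranks of variable 2: 1, 5, 4, 2, 3, 6
d = r₁ − r₂: 4, -3, -3, 1, 1, 0
d²: 16, 9, 9, 1, 1, 0; Σd² = 36
ρ = 1 − 6·36/(6·35) = 1 − 216/210 = -0.029

-0.029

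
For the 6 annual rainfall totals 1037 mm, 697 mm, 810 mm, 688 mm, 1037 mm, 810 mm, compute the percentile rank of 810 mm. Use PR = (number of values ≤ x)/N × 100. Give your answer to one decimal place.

N = 6.
Strictly below 810: 2. Equal to 810: 2.
PR = 4/6 × 100 = 66.7

66.7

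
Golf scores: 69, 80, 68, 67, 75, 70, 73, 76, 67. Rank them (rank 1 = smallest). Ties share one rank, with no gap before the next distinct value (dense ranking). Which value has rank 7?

76

Sorted (ascending): 67, 67, 68, 69, 70, 73, 75, 76, 80
The 2 values of 67 share dense rank 1.
Remaining distinct values take the next consecutive integers.
Rank 7 → value 76.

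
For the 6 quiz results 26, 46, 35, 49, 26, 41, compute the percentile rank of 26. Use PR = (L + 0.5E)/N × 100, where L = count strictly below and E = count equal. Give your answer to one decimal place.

N = 6.
Strictly below 26: 0. Equal to 26: 2.
PR = (0 + 0.5·2)/6 × 100 = 16.7

16.7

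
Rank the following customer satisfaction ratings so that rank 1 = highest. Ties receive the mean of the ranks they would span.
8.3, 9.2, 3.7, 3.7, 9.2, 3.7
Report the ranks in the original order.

3, 1.5, 5, 5, 1.5, 5

Sorted (descending): 9.2, 9.2, 8.3, 3.7, 3.7, 3.7
The 2 values of 9.2 occupy positions 1–2 → average rank (1+2)/2 = 1.5.
The 3 values of 3.7 occupy positions 4–6 → average rank 5.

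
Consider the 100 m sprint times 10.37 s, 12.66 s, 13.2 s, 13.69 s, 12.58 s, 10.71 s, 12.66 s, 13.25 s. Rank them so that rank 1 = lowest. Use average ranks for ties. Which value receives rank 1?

10.37

Sorted (ascending): 10.37, 10.71, 12.58, 12.66, 12.66, 13.2, 13.25, 13.69
The 2 values of 12.66 occupy positions 4–5 → average rank (4+5)/2 = 4.5.
Rank 1 → value 10.37.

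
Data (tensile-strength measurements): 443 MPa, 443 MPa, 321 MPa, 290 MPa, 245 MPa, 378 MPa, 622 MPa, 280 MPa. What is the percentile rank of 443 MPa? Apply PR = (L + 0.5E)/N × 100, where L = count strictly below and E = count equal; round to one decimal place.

75.0

N = 8.
Strictly below 443: 5. Equal to 443: 2.
PR = (5 + 0.5·2)/8 × 100 = 75.0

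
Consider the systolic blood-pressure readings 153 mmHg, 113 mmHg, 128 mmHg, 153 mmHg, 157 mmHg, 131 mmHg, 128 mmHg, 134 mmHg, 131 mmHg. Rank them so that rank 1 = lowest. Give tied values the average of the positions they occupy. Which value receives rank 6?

134

Sorted (ascending): 113, 128, 128, 131, 131, 134, 153, 153, 157
The 2 values of 128 occupy positions 2–3 → average rank (2+3)/2 = 2.5.
The 2 values of 131 occupy positions 4–5 → average rank (4+5)/2 = 4.5.
The 2 values of 153 occupy positions 7–8 → average rank (7+8)/2 = 7.5.
Rank 6 → value 134.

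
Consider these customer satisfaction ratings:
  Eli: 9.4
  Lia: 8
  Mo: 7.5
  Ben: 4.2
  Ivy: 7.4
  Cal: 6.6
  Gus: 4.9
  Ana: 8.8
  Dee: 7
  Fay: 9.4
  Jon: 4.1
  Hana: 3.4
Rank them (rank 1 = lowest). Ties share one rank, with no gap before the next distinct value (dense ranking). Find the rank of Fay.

11

Sorted (ascending): 3.4, 4.1, 4.2, 4.9, 6.6, 7, 7.4, 7.5, 8, 8.8, 9.4, 9.4
The 2 values of 9.4 share dense rank 11.
Remaining distinct values take the next consecutive integers.
Fay has value 9.4 → rank 11.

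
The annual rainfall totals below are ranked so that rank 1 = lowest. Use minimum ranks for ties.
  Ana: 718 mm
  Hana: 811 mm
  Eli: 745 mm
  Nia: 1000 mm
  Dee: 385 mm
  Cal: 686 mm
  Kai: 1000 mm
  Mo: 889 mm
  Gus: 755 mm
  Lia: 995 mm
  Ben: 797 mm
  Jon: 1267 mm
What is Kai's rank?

10

Sorted (ascending): 385, 686, 718, 745, 755, 797, 811, 889, 995, 1000, 1000, 1267
The 2 values of 1000 occupy positions 10–11 → each gets rank 10.
Kai has value 1000 mm → rank 10.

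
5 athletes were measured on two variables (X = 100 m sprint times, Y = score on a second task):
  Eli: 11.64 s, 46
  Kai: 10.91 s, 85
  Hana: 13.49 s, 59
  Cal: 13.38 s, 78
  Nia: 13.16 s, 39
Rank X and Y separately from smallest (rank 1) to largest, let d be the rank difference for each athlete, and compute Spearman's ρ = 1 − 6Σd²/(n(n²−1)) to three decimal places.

-0.200

Ranks of variable 1: 2, 1, 5, 4, 3
Ranks of variable 2: 2, 5, 3, 4, 1
d = r₁ − r₂: 0, -4, 2, 0, 2
d²: 0, 16, 4, 0, 4; Σd² = 24
ρ = 1 − 6·24/(5·24) = 1 − 144/120 = -0.200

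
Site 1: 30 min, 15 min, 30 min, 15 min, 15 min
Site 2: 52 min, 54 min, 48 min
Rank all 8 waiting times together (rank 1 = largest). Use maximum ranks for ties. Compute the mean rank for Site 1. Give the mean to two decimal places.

Sorted (descending): 54, 52, 48, 30, 30, 15, 15, 15
The 2 values of 30 occupy positions 4–5 → each gets rank 5.
The 3 values of 15 occupy positions 6–8 → each gets rank 8.
Site 1 values → pooled ranks: 30→5, 15→8, 30→5, 15→8, 15→8
Mean rank = (5 + 8 + 5 + 8 + 8) / 5 = 6.80

6.80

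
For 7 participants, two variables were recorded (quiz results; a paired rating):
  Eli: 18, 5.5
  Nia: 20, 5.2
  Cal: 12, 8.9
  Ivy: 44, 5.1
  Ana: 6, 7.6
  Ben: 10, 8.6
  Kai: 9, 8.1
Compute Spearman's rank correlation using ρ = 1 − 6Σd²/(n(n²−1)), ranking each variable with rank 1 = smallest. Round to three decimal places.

Ranks of variable 1: 5, 6, 4, 7, 1, 3, 2
Ranks of variable 2: 3, 2, 7, 1, 4, 6, 5
d = r₁ − r₂: 2, 4, -3, 6, -3, -3, -3
d²: 4, 16, 9, 36, 9, 9, 9; Σd² = 92
ρ = 1 − 6·92/(7·48) = 1 − 552/336 = -0.643

-0.643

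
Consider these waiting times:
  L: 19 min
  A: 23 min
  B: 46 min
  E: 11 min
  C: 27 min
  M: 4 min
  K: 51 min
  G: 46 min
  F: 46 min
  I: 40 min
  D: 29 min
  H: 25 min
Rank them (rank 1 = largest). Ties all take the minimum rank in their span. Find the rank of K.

Sorted (descending): 51, 46, 46, 46, 40, 29, 27, 25, 23, 19, 11, 4
The 3 values of 46 occupy positions 2–4 → each gets rank 2.
K has value 51 min → rank 1.

1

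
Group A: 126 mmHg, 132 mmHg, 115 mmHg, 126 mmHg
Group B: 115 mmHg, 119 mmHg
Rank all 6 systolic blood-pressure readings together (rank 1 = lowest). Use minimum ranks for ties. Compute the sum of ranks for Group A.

Sorted (ascending): 115, 115, 119, 126, 126, 132
The 2 values of 115 occupy positions 1–2 → each gets rank 1.
The 2 values of 126 occupy positions 4–5 → each gets rank 4.
Group A values → pooled ranks: 126→4, 132→6, 115→1, 126→4
Rank sum = 4 + 6 + 1 + 4 = 15

15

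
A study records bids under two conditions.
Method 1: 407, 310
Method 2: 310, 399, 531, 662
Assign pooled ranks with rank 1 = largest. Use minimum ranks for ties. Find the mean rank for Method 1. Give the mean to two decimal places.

Sorted (descending): 662, 531, 407, 399, 310, 310
The 2 values of 310 occupy positions 5–6 → each gets rank 5.
Method 1 values → pooled ranks: 407→3, 310→5
Mean rank = (3 + 5) / 2 = 4.00

4.00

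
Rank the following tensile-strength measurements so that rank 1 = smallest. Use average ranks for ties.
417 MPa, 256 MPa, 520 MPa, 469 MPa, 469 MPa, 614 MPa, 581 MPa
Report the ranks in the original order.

2, 1, 5, 3.5, 3.5, 7, 6

Sorted (ascending): 256, 417, 469, 469, 520, 581, 614
The 2 values of 469 occupy positions 3–4 → average rank (3+4)/2 = 3.5.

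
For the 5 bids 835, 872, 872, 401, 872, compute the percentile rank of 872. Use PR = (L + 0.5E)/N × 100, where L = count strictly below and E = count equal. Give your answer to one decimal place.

N = 5.
Strictly below 872: 2. Equal to 872: 3.
PR = (2 + 0.5·3)/5 × 100 = 70.0

70.0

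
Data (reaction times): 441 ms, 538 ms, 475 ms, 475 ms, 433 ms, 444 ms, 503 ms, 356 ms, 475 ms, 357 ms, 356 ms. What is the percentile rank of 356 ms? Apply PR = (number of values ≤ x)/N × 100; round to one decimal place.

N = 11.
Strictly below 356: 0. Equal to 356: 2.
PR = 2/11 × 100 = 18.2

18.2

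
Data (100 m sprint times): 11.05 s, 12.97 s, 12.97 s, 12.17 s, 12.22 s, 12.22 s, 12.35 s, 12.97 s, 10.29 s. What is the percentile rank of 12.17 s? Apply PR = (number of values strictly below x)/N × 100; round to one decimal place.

22.2

N = 9.
Strictly below 12.17: 2. Equal to 12.17: 1.
PR = 2/9 × 100 = 22.2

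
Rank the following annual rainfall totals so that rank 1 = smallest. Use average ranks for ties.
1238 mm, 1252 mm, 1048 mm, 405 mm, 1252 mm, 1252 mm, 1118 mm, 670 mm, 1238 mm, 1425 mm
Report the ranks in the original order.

5.5, 8, 3, 1, 8, 8, 4, 2, 5.5, 10

Sorted (ascending): 405, 670, 1048, 1118, 1238, 1238, 1252, 1252, 1252, 1425
The 2 values of 1238 occupy positions 5–6 → average rank (5+6)/2 = 5.5.
The 3 values of 1252 occupy positions 7–9 → average rank 8.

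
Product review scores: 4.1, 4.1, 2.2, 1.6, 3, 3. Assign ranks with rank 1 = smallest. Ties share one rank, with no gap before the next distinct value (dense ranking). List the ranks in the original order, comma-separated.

Sorted (ascending): 1.6, 2.2, 3, 3, 4.1, 4.1
The 2 values of 3 share dense rank 3.
The 2 values of 4.1 share dense rank 4.
Remaining distinct values take the next consecutive integers.

4, 4, 2, 1, 3, 3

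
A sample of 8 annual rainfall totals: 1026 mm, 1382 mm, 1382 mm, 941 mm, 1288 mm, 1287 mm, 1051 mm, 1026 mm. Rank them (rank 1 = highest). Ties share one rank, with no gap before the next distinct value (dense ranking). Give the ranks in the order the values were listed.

5, 1, 1, 6, 2, 3, 4, 5

Sorted (descending): 1382, 1382, 1288, 1287, 1051, 1026, 1026, 941
The 2 values of 1382 share dense rank 1.
The 2 values of 1026 share dense rank 5.
Remaining distinct values take the next consecutive integers.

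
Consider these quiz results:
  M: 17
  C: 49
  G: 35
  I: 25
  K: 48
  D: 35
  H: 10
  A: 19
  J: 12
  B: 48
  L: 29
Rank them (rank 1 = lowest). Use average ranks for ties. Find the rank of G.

7.5

Sorted (ascending): 10, 12, 17, 19, 25, 29, 35, 35, 48, 48, 49
The 2 values of 35 occupy positions 7–8 → average rank (7+8)/2 = 7.5.
The 2 values of 48 occupy positions 9–10 → average rank (9+10)/2 = 9.5.
G has value 35 → rank 7.5.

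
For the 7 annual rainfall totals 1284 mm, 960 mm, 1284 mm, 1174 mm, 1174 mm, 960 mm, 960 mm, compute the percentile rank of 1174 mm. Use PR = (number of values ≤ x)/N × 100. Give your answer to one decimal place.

71.4

N = 7.
Strictly below 1174: 3. Equal to 1174: 2.
PR = 5/7 × 100 = 71.4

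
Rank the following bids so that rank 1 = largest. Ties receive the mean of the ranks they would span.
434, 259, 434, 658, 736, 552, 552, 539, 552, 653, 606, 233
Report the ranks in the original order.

9.5, 11, 9.5, 2, 1, 6, 6, 8, 6, 3, 4, 12

Sorted (descending): 736, 658, 653, 606, 552, 552, 552, 539, 434, 434, 259, 233
The 3 values of 552 occupy positions 5–7 → average rank 6.
The 2 values of 434 occupy positions 9–10 → average rank (9+10)/2 = 9.5.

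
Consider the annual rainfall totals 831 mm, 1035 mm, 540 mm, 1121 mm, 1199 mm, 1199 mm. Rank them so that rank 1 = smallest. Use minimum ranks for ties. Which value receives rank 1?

540

Sorted (ascending): 540, 831, 1035, 1121, 1199, 1199
The 2 values of 1199 occupy positions 5–6 → each gets rank 5.
Rank 1 → value 540.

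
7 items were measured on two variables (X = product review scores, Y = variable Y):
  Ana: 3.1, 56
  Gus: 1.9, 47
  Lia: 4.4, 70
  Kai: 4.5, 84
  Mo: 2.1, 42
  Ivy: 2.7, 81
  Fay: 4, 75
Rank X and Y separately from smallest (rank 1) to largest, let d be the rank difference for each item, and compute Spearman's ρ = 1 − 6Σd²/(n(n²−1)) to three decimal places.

Ranks of variable 1: 4, 1, 6, 7, 2, 3, 5
Ranks of variable 2: 3, 2, 4, 7, 1, 6, 5
d = r₁ − r₂: 1, -1, 2, 0, 1, -3, 0
d²: 1, 1, 4, 0, 1, 9, 0; Σd² = 16
ρ = 1 − 6·16/(7·48) = 1 − 96/336 = 0.714

0.714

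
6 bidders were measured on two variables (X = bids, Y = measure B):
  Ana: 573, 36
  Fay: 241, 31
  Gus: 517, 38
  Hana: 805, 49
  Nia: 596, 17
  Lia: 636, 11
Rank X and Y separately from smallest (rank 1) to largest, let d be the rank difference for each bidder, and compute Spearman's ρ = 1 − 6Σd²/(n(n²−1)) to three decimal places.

0.029

Ranks of variable 1: 3, 1, 2, 6, 4, 5
Ranks of variable 2: 4, 3, 5, 6, 2, 1
d = r₁ − r₂: -1, -2, -3, 0, 2, 4
d²: 1, 4, 9, 0, 4, 16; Σd² = 34
ρ = 1 − 6·34/(6·35) = 1 − 204/210 = 0.029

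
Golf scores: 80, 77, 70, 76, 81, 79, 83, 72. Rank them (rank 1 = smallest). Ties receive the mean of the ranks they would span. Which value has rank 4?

77

Sorted (ascending): 70, 72, 76, 77, 79, 80, 81, 83
No ties — each value takes its position as its rank.
Rank 4 → value 77.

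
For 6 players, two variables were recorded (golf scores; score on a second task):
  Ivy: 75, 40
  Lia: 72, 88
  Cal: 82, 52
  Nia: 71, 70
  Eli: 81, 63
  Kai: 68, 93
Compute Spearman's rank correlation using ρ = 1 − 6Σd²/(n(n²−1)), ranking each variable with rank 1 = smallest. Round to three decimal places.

-0.771

Ranks of variable 1: 4, 3, 6, 2, 5, 1
Ranks of variable 2: 1, 5, 2, 4, 3, 6
d = r₁ − r₂: 3, -2, 4, -2, 2, -5
d²: 9, 4, 16, 4, 4, 25; Σd² = 62
ρ = 1 − 6·62/(6·35) = 1 − 372/210 = -0.771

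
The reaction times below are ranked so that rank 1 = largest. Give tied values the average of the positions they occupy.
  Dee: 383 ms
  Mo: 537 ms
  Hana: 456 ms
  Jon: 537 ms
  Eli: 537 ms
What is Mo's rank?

Sorted (descending): 537, 537, 537, 456, 383
The 3 values of 537 occupy positions 1–3 → average rank 2.
Mo has value 537 ms → rank 2.

2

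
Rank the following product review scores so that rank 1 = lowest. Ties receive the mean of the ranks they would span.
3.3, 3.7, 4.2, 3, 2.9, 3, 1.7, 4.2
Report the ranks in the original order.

Sorted (ascending): 1.7, 2.9, 3, 3, 3.3, 3.7, 4.2, 4.2
The 2 values of 3 occupy positions 3–4 → average rank (3+4)/2 = 3.5.
The 2 values of 4.2 occupy positions 7–8 → average rank (7+8)/2 = 7.5.

5, 6, 7.5, 3.5, 2, 3.5, 1, 7.5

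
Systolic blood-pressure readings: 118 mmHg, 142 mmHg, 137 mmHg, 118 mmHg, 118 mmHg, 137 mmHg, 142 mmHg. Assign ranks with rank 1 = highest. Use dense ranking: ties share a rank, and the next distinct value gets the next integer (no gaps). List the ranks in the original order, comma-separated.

Sorted (descending): 142, 142, 137, 137, 118, 118, 118
The 2 values of 142 share dense rank 1.
The 2 values of 137 share dense rank 2.
The 3 values of 118 share dense rank 3.

3, 1, 2, 3, 3, 2, 1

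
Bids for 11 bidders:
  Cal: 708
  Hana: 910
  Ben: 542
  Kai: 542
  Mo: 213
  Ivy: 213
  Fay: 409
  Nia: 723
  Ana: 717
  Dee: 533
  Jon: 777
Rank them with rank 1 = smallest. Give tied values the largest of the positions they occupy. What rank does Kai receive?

6

Sorted (ascending): 213, 213, 409, 533, 542, 542, 708, 717, 723, 777, 910
The 2 values of 213 occupy positions 1–2 → each gets rank 2.
The 2 values of 542 occupy positions 5–6 → each gets rank 6.
Kai has value 542 → rank 6.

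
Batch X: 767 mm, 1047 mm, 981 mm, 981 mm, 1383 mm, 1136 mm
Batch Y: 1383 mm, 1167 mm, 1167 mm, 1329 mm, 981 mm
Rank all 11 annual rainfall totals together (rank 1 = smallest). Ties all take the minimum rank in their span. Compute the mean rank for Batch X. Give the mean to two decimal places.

Sorted (ascending): 767, 981, 981, 981, 1047, 1136, 1167, 1167, 1329, 1383, 1383
The 3 values of 981 occupy positions 2–4 → each gets rank 2.
The 2 values of 1167 occupy positions 7–8 → each gets rank 7.
The 2 values of 1383 occupy positions 10–11 → each gets rank 10.
Batch X values → pooled ranks: 767→1, 1047→5, 981→2, 981→2, 1383→10, 1136→6
Mean rank = (1 + 5 + 2 + 2 + 10 + 6) / 6 = 4.33

4.33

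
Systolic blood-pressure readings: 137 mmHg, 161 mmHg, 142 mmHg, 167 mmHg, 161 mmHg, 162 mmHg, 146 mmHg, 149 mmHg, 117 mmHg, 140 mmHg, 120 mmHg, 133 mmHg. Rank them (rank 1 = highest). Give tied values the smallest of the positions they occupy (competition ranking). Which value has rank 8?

Sorted (descending): 167, 162, 161, 161, 149, 146, 142, 140, 137, 133, 120, 117
The 2 values of 161 occupy positions 3–4 → each gets rank 3.
Rank 8 → value 140.

140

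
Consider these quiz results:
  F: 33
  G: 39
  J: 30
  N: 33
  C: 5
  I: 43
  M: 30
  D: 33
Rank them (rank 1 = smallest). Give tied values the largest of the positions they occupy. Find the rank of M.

3

Sorted (ascending): 5, 30, 30, 33, 33, 33, 39, 43
The 2 values of 30 occupy positions 2–3 → each gets rank 3.
The 3 values of 33 occupy positions 4–6 → each gets rank 6.
M has value 30 → rank 3.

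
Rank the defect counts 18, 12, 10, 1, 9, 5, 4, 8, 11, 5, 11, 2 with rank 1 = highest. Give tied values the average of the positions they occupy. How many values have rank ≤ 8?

7

Sorted (descending): 18, 12, 11, 11, 10, 9, 8, 5, 5, 4, 2, 1
The 2 values of 11 occupy positions 3–4 → average rank (3+4)/2 = 3.5.
The 2 values of 5 occupy positions 8–9 → average rank (8+9)/2 = 8.5.
Ranks ≤ 8: {1, 2, 3.5, 3.5, 5, 6, 7} → 7 values.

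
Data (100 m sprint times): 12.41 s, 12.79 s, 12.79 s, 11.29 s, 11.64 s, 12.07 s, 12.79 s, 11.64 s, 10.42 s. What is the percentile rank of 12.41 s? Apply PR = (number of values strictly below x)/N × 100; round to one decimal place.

55.6

N = 9.
Strictly below 12.41: 5. Equal to 12.41: 1.
PR = 5/9 × 100 = 55.6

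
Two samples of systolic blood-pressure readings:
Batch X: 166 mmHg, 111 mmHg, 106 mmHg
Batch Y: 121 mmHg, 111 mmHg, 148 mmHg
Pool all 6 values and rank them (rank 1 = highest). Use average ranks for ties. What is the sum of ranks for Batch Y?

Sorted (descending): 166, 148, 121, 111, 111, 106
The 2 values of 111 occupy positions 4–5 → average rank (4+5)/2 = 4.5.
Batch Y values → pooled ranks: 121→3, 111→4.5, 148→2
Rank sum = 3 + 4.5 + 2 = 9.5

9.5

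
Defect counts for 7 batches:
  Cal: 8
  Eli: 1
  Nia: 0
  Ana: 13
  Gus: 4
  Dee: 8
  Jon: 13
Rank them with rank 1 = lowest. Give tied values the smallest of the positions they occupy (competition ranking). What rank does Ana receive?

Sorted (ascending): 0, 1, 4, 8, 8, 13, 13
The 2 values of 8 occupy positions 4–5 → each gets rank 4.
The 2 values of 13 occupy positions 6–7 → each gets rank 6.
Ana has value 13 → rank 6.

6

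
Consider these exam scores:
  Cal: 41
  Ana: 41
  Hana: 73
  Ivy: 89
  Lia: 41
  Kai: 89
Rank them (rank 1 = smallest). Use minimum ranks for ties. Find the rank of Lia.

Sorted (ascending): 41, 41, 41, 73, 89, 89
The 3 values of 41 occupy positions 1–3 → each gets rank 1.
The 2 values of 89 occupy positions 5–6 → each gets rank 5.
Lia has value 41 → rank 1.

1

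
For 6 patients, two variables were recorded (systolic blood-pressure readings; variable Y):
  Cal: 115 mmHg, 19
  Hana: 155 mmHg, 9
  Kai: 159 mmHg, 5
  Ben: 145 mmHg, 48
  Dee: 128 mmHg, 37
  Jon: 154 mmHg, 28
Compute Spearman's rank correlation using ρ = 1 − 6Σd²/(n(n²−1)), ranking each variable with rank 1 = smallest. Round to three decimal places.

Ranks of variable 1: 1, 5, 6, 3, 2, 4
Ranks of variable 2: 3, 2, 1, 6, 5, 4
d = r₁ − r₂: -2, 3, 5, -3, -3, 0
d²: 4, 9, 25, 9, 9, 0; Σd² = 56
ρ = 1 − 6·56/(6·35) = 1 − 336/210 = -0.600

-0.600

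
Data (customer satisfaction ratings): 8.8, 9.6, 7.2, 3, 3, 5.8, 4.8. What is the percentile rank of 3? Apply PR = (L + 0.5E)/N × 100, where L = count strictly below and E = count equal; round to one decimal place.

N = 7.
Strictly below 3: 0. Equal to 3: 2.
PR = (0 + 0.5·2)/7 × 100 = 14.3

14.3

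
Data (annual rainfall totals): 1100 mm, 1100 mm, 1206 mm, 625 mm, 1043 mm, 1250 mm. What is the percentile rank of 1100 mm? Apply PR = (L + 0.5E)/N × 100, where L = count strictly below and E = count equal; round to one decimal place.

N = 6.
Strictly below 1100: 2. Equal to 1100: 2.
PR = (2 + 0.5·2)/6 × 100 = 50.0

50.0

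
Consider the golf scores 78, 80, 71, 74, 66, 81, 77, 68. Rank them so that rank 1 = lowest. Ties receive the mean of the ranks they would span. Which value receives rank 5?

Sorted (ascending): 66, 68, 71, 74, 77, 78, 80, 81
No ties — each value takes its position as its rank.
Rank 5 → value 77.

77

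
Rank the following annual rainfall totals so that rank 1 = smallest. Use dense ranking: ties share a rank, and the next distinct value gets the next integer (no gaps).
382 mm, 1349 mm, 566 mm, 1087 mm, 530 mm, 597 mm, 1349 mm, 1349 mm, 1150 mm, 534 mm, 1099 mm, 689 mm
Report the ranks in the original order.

1, 10, 4, 7, 2, 5, 10, 10, 9, 3, 8, 6

Sorted (ascending): 382, 530, 534, 566, 597, 689, 1087, 1099, 1150, 1349, 1349, 1349
The 3 values of 1349 share dense rank 10.
Remaining distinct values take the next consecutive integers.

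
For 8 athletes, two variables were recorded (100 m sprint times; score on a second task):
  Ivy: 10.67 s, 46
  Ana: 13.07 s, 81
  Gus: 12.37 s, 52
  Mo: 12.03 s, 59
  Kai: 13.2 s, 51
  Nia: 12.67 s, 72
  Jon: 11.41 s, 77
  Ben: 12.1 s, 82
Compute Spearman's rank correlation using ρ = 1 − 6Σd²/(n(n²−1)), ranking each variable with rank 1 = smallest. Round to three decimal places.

0.119

Ranks of variable 1: 1, 7, 5, 3, 8, 6, 2, 4
Ranks of variable 2: 1, 7, 3, 4, 2, 5, 6, 8
d = r₁ − r₂: 0, 0, 2, -1, 6, 1, -4, -4
d²: 0, 0, 4, 1, 36, 1, 16, 16; Σd² = 74
ρ = 1 − 6·74/(8·63) = 1 − 444/504 = 0.119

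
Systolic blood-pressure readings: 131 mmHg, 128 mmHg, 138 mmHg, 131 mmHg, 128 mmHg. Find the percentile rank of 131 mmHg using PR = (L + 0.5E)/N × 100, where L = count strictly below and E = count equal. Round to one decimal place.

N = 5.
Strictly below 131: 2. Equal to 131: 2.
PR = (2 + 0.5·2)/5 × 100 = 60.0

60.0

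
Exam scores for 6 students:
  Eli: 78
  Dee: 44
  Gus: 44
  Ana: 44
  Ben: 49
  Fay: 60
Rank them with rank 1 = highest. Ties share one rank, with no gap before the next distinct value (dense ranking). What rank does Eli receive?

Sorted (descending): 78, 60, 49, 44, 44, 44
The 3 values of 44 share dense rank 4.
Remaining distinct values take the next consecutive integers.
Eli has value 78 → rank 1.

1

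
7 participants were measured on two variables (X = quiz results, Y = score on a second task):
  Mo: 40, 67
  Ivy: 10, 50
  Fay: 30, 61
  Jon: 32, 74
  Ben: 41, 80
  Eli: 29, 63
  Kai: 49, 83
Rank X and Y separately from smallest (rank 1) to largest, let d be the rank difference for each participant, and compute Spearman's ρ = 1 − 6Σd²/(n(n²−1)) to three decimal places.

0.929

Ranks of variable 1: 5, 1, 3, 4, 6, 2, 7
Ranks of variable 2: 4, 1, 2, 5, 6, 3, 7
d = r₁ − r₂: 1, 0, 1, -1, 0, -1, 0
d²: 1, 0, 1, 1, 0, 1, 0; Σd² = 4
ρ = 1 − 6·4/(7·48) = 1 − 24/336 = 0.929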